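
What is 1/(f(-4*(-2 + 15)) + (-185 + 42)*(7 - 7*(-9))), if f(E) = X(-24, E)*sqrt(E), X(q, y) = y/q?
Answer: -6930/69369469 - 3*I*sqrt(13)/69369469 ≈ -9.99e-5 - 1.5593e-7*I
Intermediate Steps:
f(E) = -E**(3/2)/24 (f(E) = (E/(-24))*sqrt(E) = (E*(-1/24))*sqrt(E) = (-E/24)*sqrt(E) = -E**(3/2)/24)
1/(f(-4*(-2 + 15)) + (-185 + 42)*(7 - 7*(-9))) = 1/(-(-8*I*(-2 + 15)**(3/2))/24 + (-185 + 42)*(7 - 7*(-9))) = 1/(-(-104*I*sqrt(13))/24 - 143*(7 + 63)) = 1/(-(-13)*I*sqrt(13)/3 - 143*70) = 1/(-(-13)*I*sqrt(13)/3 - 10010) = 1/(13*I*sqrt(13)/3 - 10010) = 1/(-10010 + 13*I*sqrt(13)/3)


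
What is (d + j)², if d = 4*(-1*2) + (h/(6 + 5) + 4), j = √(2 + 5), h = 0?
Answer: (4 - √7)² ≈ 1.8340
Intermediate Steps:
j = √7 ≈ 2.6458
d = -4 (d = 4*(-1*2) + (0/(6 + 5) + 4) = 4*(-2) + (0/11 + 4) = -8 + (0*(1/11) + 4) = -8 + (0 + 4) = -8 + 4 = -4)
(d + j)² = (-4 + √7)²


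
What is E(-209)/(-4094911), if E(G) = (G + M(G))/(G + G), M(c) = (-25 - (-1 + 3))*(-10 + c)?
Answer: 2852/855836399 ≈ 3.3324e-6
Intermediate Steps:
M(c) = 270 - 27*c (M(c) = (-25 - 1*2)*(-10 + c) = (-25 - 2)*(-10 + c) = -27*(-10 + c) = 270 - 27*c)
E(G) = (270 - 26*G)/(2*G) (E(G) = (G + (270 - 27*G))/(G + G) = (270 - 26*G)/((2*G)) = (270 - 26*G)*(1/(2*G)) = (270 - 26*G)/(2*G))
E(-209)/(-4094911) = (-13 + 135/(-209))/(-4094911) = (-13 + 135*(-1/209))*(-1/4094911) = (-13 - 135/209)*(-1/4094911) = -2852/209*(-1/4094911) = 2852/855836399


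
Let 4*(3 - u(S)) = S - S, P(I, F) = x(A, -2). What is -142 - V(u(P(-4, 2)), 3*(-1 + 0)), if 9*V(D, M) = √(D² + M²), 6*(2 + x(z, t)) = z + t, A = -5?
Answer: -142 - √2/3 ≈ -142.47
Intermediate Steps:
x(z, t) = -2 + t/6 + z/6 (x(z, t) = -2 + (z + t)/6 = -2 + (t + z)/6 = -2 + (t/6 + z/6) = -2 + t/6 + z/6)
P(I, F) = -19/6 (P(I, F) = -2 + (⅙)*(-2) + (⅙)*(-5) = -2 - ⅓ - ⅚ = -19/6)
u(S) = 3 (u(S) = 3 - (S - S)/4 = 3 - ¼*0 = 3 + 0 = 3)
V(D, M) = √(D² + M²)/9
-142 - V(u(P(-4, 2)), 3*(-1 + 0)) = -142 - √(3² + (3*(-1 + 0))²)/9 = -142 - √(9 + (3*(-1))²)/9 = -142 - √(9 + (-3)²)/9 = -142 - √(9 + 9)/9 = -142 - √18/9 = -142 - 3*√2/9 = -142 - √2/3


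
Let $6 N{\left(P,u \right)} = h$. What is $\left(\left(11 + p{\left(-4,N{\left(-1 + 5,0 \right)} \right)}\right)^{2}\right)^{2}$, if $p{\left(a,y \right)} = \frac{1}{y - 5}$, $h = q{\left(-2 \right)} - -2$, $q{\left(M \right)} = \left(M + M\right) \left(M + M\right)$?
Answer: $\frac{194481}{16} \approx 12155.0$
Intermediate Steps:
$q{\left(M \right)} = 4 M^{2}$ ($q{\left(M \right)} = 2 M 2 M = 4 M^{2}$)
$h = 18$ ($h = 4 \left(-2\right)^{2} - -2 = 4 \cdot 4 + 2 = 16 + 2 = 18$)
$N{\left(P,u \right)} = 3$ ($N{\left(P,u \right)} = \frac{1}{6} \cdot 18 = 3$)
$p{\left(a,y \right)} = \frac{1}{-5 + y}$
$\left(\left(11 + p{\left(-4,N{\left(-1 + 5,0 \right)} \right)}\right)^{2}\right)^{2} = \left(\left(11 + \frac{1}{-5 + 3}\right)^{2}\right)^{2} = \left(\left(11 + \frac{1}{-2}\right)^{2}\right)^{2} = \left(\left(11 - \frac{1}{2}\right)^{2}\right)^{2} = \left(\left(\frac{21}{2}\right)^{2}\right)^{2} = \left(\frac{441}{4}\right)^{2} = \frac{194481}{16}$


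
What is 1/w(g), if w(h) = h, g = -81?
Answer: -1/81 ≈ -0.012346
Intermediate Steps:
1/w(g) = 1/(-81) = -1/81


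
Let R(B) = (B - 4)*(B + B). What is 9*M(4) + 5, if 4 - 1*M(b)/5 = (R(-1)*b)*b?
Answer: -7015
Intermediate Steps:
R(B) = 2*B*(-4 + B) (R(B) = (-4 + B)*(2*B) = 2*B*(-4 + B))
M(b) = 20 - 50*b² (M(b) = 20 - 5*(2*(-1)*(-4 - 1))*b*b = 20 - 5*(2*(-1)*(-5))*b*b = 20 - 5*10*b*b = 20 - 50*b²)
9*M(4) + 5 = 9*(20 - 50*4²) + 5 = 9*(20 - 50*16) + 5 = 9*(20 - 800) + 5 = 9*(-780) + 5 = -7020 + 5 = -7015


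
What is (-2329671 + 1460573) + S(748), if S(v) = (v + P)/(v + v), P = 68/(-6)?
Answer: -114720871/132 ≈ -8.6910e+5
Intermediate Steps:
P = -34/3 (P = 68*(-⅙) = -34/3 ≈ -11.333)
S(v) = (-34/3 + v)/(2*v) (S(v) = (v - 34/3)/(v + v) = (-34/3 + v)/((2*v)) = (-34/3 + v)*(1/(2*v)) = (-34/3 + v)/(2*v))
(-2329671 + 1460573) + S(748) = (-2329671 + 1460573) + (⅙)*(-34 + 3*748)/748 = -869098 + (⅙)*(1/748)*(-34 + 2244) = -869098 + (⅙)*(1/748)*2210 = -869098 + 65/132 = -114720871/132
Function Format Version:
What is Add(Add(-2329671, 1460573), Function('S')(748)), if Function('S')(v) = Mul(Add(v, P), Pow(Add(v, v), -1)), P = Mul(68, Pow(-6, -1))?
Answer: Rational(-114720871, 132) ≈ -8.6910e+5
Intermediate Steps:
P = Rational(-34, 3) (P = Mul(68, Rational(-1, 6)) = Rational(-34, 3) ≈ -11.333)
Function('S')(v) = Mul(Rational(1, 2), Pow(v, -1), Add(Rational(-34, 3), v)) (Function('S')(v) = Mul(Add(v, Rational(-34, 3)), Pow(Add(v, v), -1)) = Mul(Add(Rational(-34, 3), v), Pow(Mul(2, v), -1)) = Mul(Add(Rational(-34, 3), v), Mul(Rational(1, 2), Pow(v, -1))) = Mul(Rational(1, 2), Pow(v, -1), Add(Rational(-34, 3), v)))
Add(Add(-2329671, 1460573), Function('S')(748)) = Add(Add(-2329671, 1460573), Mul(Rational(1, 6), Pow(748, -1), Add(-34, Mul(3, 748)))) = Add(-869098, Mul(Rational(1, 6), Rational(1, 748), Add(-34, 2244))) = Add(-869098, Mul(Rational(1, 6), Rational(1, 748), 2210)) = Add(-869098, Rational(65, 132)) = Rational(-114720871, 132)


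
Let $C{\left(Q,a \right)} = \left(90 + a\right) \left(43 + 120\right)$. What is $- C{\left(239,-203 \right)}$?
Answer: $18419$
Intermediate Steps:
$C{\left(Q,a \right)} = 14670 + 163 a$ ($C{\left(Q,a \right)} = \left(90 + a\right) 163 = 14670 + 163 a$)
$- C{\left(239,-203 \right)} = - (14670 + 163 \left(-203\right)) = - (14670 - 33089) = \left(-1\right) \left(-18419\right) = 18419$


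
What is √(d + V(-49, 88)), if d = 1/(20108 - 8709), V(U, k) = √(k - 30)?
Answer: √(11399 + 129937201*√58)/11399 ≈ 2.7597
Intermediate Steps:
V(U, k) = √(-30 + k)
d = 1/11399 ≈ 8.7727e-5
√(d + V(-49, 88)) = √(1/11399 + √(-30 + 88)) = √(1/11399 + √58)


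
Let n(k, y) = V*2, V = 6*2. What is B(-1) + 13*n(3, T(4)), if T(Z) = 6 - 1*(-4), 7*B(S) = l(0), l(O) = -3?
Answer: 2181/7 ≈ 311.57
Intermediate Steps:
B(S) = -3/7 (B(S) = (⅐)*(-3) = -3/7)
T(Z) = 10 (T(Z) = 6 + 4 = 10)
V = 12
n(k, y) = 24 (n(k, y) = 12*2 = 24)
B(-1) + 13*n(3, T(4)) = -3/7 + 13*24 = -3/7 + 312 = 2181/7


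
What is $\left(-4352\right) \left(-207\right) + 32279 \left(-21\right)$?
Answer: $223005$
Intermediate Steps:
$\left(-4352\right) \left(-207\right) + 32279 \left(-21\right) = 900864 - 677859 = 223005$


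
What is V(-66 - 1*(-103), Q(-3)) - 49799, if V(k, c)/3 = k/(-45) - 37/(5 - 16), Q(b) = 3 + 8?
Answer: -8215577/165 ≈ -49791.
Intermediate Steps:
Q(b) = 11
V(k, c) = 111/11 - k/15 (V(k, c) = 3*(k/(-45) - 37/(5 - 16)) = 3*(k*(-1/45) - 37/(-11)) = 3*(-k/45 - 37*(-1/11)) = 3*(-k/45 + 37/11) = 3*(37/11 - k/45) = 111/11 - k/15)
V(-66 - 1*(-103), Q(-3)) - 49799 = (111/11 - (-66 - 1*(-103))/15) - 49799 = (111/11 - (-66 + 103)/15) - 49799 = (111/11 - 1/15*37) - 49799 = (111/11 - 37/15) - 49799 = 1258/165 - 49799 = -8215577/165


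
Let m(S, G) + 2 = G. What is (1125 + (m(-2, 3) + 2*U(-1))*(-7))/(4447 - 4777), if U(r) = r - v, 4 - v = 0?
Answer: -18/5 ≈ -3.6000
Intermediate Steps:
v = 4 (v = 4 - 1*0 = 4 + 0 = 4)
m(S, G) = -2 + G
U(r) = -4 + r (U(r) = r - 1*4 = r - 4 = -4 + r)
(1125 + (m(-2, 3) + 2*U(-1))*(-7))/(4447 - 4777) = (1125 + ((-2 + 3) + 2*(-4 - 1))*(-7))/(4447 - 4777) = (1125 + (1 + 2*(-5))*(-7))/(-330) = (1125 + (1 - 10)*(-7))*(-1/330) = (1125 - 9*(-7))*(-1/330) = (1125 + 63)*(-1/330) = 1188*(-1/330) = -18/5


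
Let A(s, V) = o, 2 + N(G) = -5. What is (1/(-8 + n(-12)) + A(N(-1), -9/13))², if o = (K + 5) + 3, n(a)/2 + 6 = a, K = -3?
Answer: 47961/1936 ≈ 24.773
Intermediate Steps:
N(G) = -7 (N(G) = -2 - 5 = -7)
n(a) = -12 + 2*a
o = 5 (o = (-3 + 5) + 3 = 2 + 3 = 5)
A(s, V) = 5
(1/(-8 + n(-12)) + A(N(-1), -9/13))² = (1/(-8 + (-12 + 2*(-12))) + 5)² = (1/(-8 + (-12 - 24)) + 5)² = (1/(-8 - 36) + 5)² = (1/(-44) + 5)² = (-1/44 + 5)² = (219/44)² = 47961/1936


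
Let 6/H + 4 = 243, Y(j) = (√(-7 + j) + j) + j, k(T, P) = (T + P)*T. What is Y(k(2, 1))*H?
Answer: 72/239 + 6*I/239 ≈ 0.30126 + 0.025105*I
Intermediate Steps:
k(T, P) = T*(P + T) (k(T, P) = (P + T)*T = T*(P + T))
Y(j) = √(-7 + j) + 2*j (Y(j) = (j + √(-7 + j)) + j = √(-7 + j) + 2*j)
H = 6/239 (H = 6/(-4 + 243) = 6/239 ≈ 0.025105)
Y(k(2, 1))*H = (√(-7 + 2*(1 + 2)) + 2*(2*(1 + 2)))*(6/239) = (√(-7 + 2*3) + 2*(2*3))*(6/239) = (√(-7 + 6) + 2*6)*(6/239) = (√(-1) + 12)*(6/239) = (I + 12)*(6/239) = (12 + I)*(6/239) = 72/239 + 6*I/239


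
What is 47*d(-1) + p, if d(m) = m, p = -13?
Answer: -60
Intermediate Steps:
47*d(-1) + p = 47*(-1) - 13 = -47 - 13 = -60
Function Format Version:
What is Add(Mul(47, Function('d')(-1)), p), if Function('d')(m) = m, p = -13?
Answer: -60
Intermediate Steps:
Add(Mul(47, Function('d')(-1)), p) = Add(Mul(47, -1), -13) = Add(-47, -13) = -60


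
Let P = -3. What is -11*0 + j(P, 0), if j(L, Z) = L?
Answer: -3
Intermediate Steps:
-11*0 + j(P, 0) = -11*0 - 3 = 0 - 3 = -3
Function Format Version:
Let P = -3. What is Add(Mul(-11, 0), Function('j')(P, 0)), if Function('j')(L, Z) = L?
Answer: -3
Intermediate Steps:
Add(Mul(-11, 0), Function('j')(P, 0)) = Add(Mul(-11, 0), -3) = Add(0, -3) = -3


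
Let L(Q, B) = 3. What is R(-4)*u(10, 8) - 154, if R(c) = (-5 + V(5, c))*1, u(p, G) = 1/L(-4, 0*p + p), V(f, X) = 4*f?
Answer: -149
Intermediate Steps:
u(p, G) = ⅓ (u(p, G) = 1/3 = ⅓)
R(c) = 15 (R(c) = (-5 + 4*5)*1 = (-5 + 20)*1 = 15*1 = 15)
R(-4)*u(10, 8) - 154 = 15*(⅓) - 154 = 5 - 154 = -149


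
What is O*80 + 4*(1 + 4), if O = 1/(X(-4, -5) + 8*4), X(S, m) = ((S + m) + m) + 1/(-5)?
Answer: 2180/89 ≈ 24.494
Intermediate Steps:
X(S, m) = -1/5 + S + 2*m (X(S, m) = (S + 2*m) - 1/5 = -1/5 + S + 2*m)
O = 5/89 (O = 1/((-1/5 - 4 + 2*(-5)) + 8*4) = 1/((-1/5 - 4 - 10) + 32) = 1/(-71/5 + 32) = 1/(89/5) = 5/89 ≈ 0.056180)
O*80 + 4*(1 + 4) = (5/89)*80 + 4*(1 + 4) = 400/89 + 4*5 = 400/89 + 20 = 2180/89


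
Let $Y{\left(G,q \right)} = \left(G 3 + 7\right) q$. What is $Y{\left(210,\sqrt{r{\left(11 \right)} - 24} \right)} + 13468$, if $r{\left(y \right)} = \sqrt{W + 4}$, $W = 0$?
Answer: $13468 + 637 i \sqrt{22} \approx 13468.0 + 2987.8 i$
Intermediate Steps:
$r{\left(y \right)} = 2$ ($r{\left(y \right)} = \sqrt{0 + 4} = \sqrt{4} = 2$)
$Y{\left(G,q \right)} = q \left(7 + 3 G\right)$ ($Y{\left(G,q \right)} = \left(3 G + 7\right) q = \left(7 + 3 G\right) q = q \left(7 + 3 G\right)$)
$Y{\left(210,\sqrt{r{\left(11 \right)} - 24} \right)} + 13468 = \sqrt{2 - 24} \left(7 + 3 \cdot 210\right) + 13468 = \sqrt{-22} \left(7 + 630\right) + 13468 = i \sqrt{22} \cdot 637 + 13468 = 637 i \sqrt{22} + 13468 = 13468 + 637 i \sqrt{22}$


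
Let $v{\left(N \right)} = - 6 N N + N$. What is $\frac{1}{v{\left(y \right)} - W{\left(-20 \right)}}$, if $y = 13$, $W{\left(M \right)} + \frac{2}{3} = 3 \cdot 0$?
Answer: $- \frac{3}{3001} \approx -0.00099967$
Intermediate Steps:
$W{\left(M \right)} = - \frac{2}{3}$ ($W{\left(M \right)} = - \frac{2}{3} + 3 \cdot 0 = - \frac{2}{3} + 0 = - \frac{2}{3}$)
$v{\left(N \right)} = N - 6 N^{2}$ ($v{\left(N \right)} = - 6 N^{2} + N = N - 6 N^{2}$)
$\frac{1}{v{\left(y \right)} - W{\left(-20 \right)}} = \frac{1}{13 \left(1 - 78\right) - - \frac{2}{3}} = \frac{1}{13 \left(1 - 78\right) + \frac{2}{3}} = \frac{1}{13 \left(-77\right) + \frac{2}{3}} = \frac{1}{-1001 + \frac{2}{3}} = \frac{1}{- \frac{3001}{3}} = - \frac{3}{3001}$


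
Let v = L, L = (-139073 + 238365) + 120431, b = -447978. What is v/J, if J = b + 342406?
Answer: -219723/105572 ≈ -2.0813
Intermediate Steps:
J = -105572 (J = -447978 + 342406 = -105572)
L = 219723 (L = 99292 + 120431 = 219723)
v = 219723
v/J = 219723/(-105572) = 219723*(-1/105572) = -219723/105572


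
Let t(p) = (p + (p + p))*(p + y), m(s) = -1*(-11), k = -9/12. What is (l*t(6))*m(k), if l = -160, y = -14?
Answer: 253440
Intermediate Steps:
k = -¾ (k = -9*1/12 = -¾ ≈ -0.75000)
m(s) = 11
t(p) = 3*p*(-14 + p) (t(p) = (p + (p + p))*(p - 14) = (p + 2*p)*(-14 + p) = (3*p)*(-14 + p) = 3*p*(-14 + p))
(l*t(6))*m(k) = -480*6*(-14 + 6)*11 = -480*6*(-8)*11 = -160*(-144)*11 = 23040*11 = 253440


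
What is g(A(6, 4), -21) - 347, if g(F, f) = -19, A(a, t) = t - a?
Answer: -366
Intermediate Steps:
g(A(6, 4), -21) - 347 = -19 - 347 = -366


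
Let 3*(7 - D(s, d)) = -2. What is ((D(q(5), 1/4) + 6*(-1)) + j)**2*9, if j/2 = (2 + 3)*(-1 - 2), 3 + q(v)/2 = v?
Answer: 7225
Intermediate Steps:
q(v) = -6 + 2*v
j = -30 (j = 2*((2 + 3)*(-1 - 2)) = 2*(5*(-3)) = 2*(-15) = -30)
D(s, d) = 23/3 (D(s, d) = 7 - 1/3*(-2) = 7 + 2/3 = 23/3)
((D(q(5), 1/4) + 6*(-1)) + j)**2*9 = ((23/3 + 6*(-1)) - 30)**2*9 = ((23/3 - 6) - 30)**2*9 = (5/3 - 30)**2*9 = (-85/3)**2*9 = (7225/9)*9 = 7225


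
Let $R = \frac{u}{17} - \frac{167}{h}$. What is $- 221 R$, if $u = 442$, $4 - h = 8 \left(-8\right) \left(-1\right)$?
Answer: $- \frac{381667}{60} \approx -6361.1$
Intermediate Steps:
$h = -60$ ($h = 4 - 8 \left(-8\right) \left(-1\right) = 4 - \left(-64\right) \left(-1\right) = 4 - 64 = -60$)
$R = \frac{1727}{60}$ ($R = \frac{442}{17} - \frac{167}{-60} = 442 \cdot \frac{1}{17} - - \frac{167}{60} = 26 + \frac{167}{60} = \frac{1727}{60} \approx 28.783$)
$- 221 R = \left(-221\right) \frac{1727}{60} = - \frac{381667}{60}$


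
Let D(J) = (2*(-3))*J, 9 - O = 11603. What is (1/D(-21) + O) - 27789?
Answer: -4962257/126 ≈ -39383.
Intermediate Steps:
O = -11594 (O = 9 - 1*11603 = 9 - 11603 = -11594)
D(J) = -6*J
(1/D(-21) + O) - 27789 = (1/(-6*(-21)) - 11594) - 27789 = (1/126 - 11594) - 27789 = -1460843/126 - 27789 = -4962257/126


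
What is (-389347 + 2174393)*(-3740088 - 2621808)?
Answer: -11356277007216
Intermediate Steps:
(-389347 + 2174393)*(-3740088 - 2621808) = 1785046*(-6361896) = -11356277007216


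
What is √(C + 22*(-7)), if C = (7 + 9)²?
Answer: √102 ≈ 10.100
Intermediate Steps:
C = 256 (C = 16² = 256)
√(C + 22*(-7)) = √(256 + 22*(-7)) = √(256 - 154) = √102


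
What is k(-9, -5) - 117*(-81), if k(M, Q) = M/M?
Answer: 9478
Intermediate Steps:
k(M, Q) = 1
k(-9, -5) - 117*(-81) = 1 - 117*(-81) = 1 + 9477 = 9478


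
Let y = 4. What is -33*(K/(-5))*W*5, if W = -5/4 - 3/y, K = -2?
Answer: 132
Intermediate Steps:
W = -2 (W = -5/4 - 3/4 = -5*¼ - 3*¼ = -5/4 - ¾ = -2)
-33*(K/(-5))*W*5 = -33*-2/(-5)*(-2)*5 = -33*-2*(-⅕)*(-2)*5 = -33*(⅖)*(-2)*5 = -(-132)*5/5 = -33*(-4) = 132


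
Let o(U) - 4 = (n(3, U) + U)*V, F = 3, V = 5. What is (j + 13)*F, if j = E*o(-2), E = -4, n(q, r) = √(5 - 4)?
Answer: 51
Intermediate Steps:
n(q, r) = 1 (n(q, r) = √1 = 1)
o(U) = 9 + 5*U (o(U) = 4 + (1 + U)*5 = 4 + (5 + 5*U) = 9 + 5*U)
j = 4 (j = -4*(9 + 5*(-2)) = -4*(9 - 10) = -4*(-1) = 4)
(j + 13)*F = (4 + 13)*3 = 17*3 = 51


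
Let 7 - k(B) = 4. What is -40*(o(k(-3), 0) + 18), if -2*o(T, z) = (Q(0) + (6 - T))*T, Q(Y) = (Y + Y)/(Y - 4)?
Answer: -540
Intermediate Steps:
Q(Y) = 2*Y/(-4 + Y) (Q(Y) = (2*Y)/(-4 + Y) = 2*Y/(-4 + Y))
k(B) = 3 (k(B) = 7 - 1*4 = 7 - 4 = 3)
o(T, z) = -T*(6 - T)/2 (o(T, z) = -(2*0/(-4 + 0) + (6 - T))*T/2 = -(2*0/(-4) + (6 - T))*T/2 = -(2*0*(-¼) + (6 - T))*T/2 = -(0 + (6 - T))*T/2 = -(6 - T)*T/2 = -T*(6 - T)/2)
-40*(o(k(-3), 0) + 18) = -40*((½)*3*(-6 + 3) + 18) = -40*((½)*3*(-3) + 18) = -40*(-9/2 + 18) = -40*27/2 = -540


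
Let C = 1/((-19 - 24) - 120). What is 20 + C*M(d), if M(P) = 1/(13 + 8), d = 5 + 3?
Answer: 68459/3423 ≈ 20.000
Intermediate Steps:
d = 8
M(P) = 1/21
C = -1/163 (C = 1/(-43 - 120) = 1/(-163) = -1/163 ≈ -0.0061350)
20 + C*M(d) = 20 - 1/163*1/21 = 20 - 1/3423 = 68459/3423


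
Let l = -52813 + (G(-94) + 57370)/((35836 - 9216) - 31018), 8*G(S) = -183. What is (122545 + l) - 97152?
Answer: -965204057/35184 ≈ -27433.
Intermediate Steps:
G(S) = -183/8 (G(S) = (⅛)*(-183) = -183/8)
l = -1858631369/35184 (l = -52813 + (-183/8 + 57370)/((35836 - 9216) - 31018) = -52813 + 458777/(8*(26620 - 31018)) = -52813 + (458777/8)/(-4398) = -52813 + (458777/8)*(-1/4398) = -52813 - 458777/35184 = -1858631369/35184 ≈ -52826.)
(122545 + l) - 97152 = (122545 - 1858631369/35184) - 97152 = 2452991911/35184 - 97152 = -965204057/35184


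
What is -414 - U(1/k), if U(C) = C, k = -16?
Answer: -6623/16 ≈ -413.94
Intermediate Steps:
-414 - U(1/k) = -414 - 1/(-16) = -414 - 1*(-1/16) = -414 + 1/16 = -6623/16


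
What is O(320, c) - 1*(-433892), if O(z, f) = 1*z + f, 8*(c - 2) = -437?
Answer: 3473275/8 ≈ 4.3416e+5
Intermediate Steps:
c = -421/8 (c = 2 + (1/8)*(-437) = 2 - 437/8 = -421/8 ≈ -52.625)
O(z, f) = f + z (O(z, f) = z + f = f + z)
O(320, c) - 1*(-433892) = (-421/8 + 320) - 1*(-433892) = 2139/8 + 433892 = 3473275/8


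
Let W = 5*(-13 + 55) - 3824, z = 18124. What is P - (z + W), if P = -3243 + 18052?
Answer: 299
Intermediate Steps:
W = -3614 (W = 5*42 - 3824 = 210 - 3824 = -3614)
P = 14809
P - (z + W) = 14809 - (18124 - 3614) = 14809 - 1*14510 = 14809 - 14510 = 299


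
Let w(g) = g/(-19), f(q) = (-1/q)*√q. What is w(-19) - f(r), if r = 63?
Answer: 1 + √7/21 ≈ 1.1260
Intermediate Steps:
f(q) = -1/√q
w(g) = -g/19 (w(g) = g*(-1/19) = -g/19)
w(-19) - f(r) = -1/19*(-19) - (-1)/√63 = 1 - (-1)*√7/21 = 1 + √7/21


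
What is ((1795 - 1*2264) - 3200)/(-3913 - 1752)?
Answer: 3669/5665 ≈ 0.64766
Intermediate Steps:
((1795 - 1*2264) - 3200)/(-3913 - 1752) = ((1795 - 2264) - 3200)/(-5665) = (-469 - 3200)*(-1/5665) = -3669*(-1/5665) = 3669/5665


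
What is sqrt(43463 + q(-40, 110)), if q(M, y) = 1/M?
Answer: sqrt(17385190)/20 ≈ 208.48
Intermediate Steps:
sqrt(43463 + q(-40, 110)) = sqrt(43463 + 1/(-40)) = sqrt(43463 - 1/40) = sqrt(1738519/40) = sqrt(17385190)/20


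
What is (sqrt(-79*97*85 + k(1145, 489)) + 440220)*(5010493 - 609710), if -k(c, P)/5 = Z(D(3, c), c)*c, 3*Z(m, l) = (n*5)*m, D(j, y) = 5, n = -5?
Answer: 1937312692260 + 8801566*I*sqrt(928830)/3 ≈ 1.9373e+12 + 2.8275e+9*I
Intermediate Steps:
Z(m, l) = -25*m/3 (Z(m, l) = ((-5*5)*m)/3 = (-25*m)/3 = -25*m/3)
k(c, P) = 625*c/3 (k(c, P) = -5*(-25/3*5)*c = -(-625)*c/3 = 625*c/3)
(sqrt(-79*97*85 + k(1145, 489)) + 440220)*(5010493 - 609710) = (sqrt(-79*97*85 + (625/3)*1145) + 440220)*(5010493 - 609710) = (sqrt(-7663*85 + 715625/3) + 440220)*4400783 = (sqrt(-651355 + 715625/3) + 440220)*4400783 = (sqrt(-1238440/3) + 440220)*4400783 = (2*I*sqrt(928830)/3 + 440220)*4400783 = (440220 + 2*I*sqrt(928830)/3)*4400783 = 1937312692260 + 8801566*I*sqrt(928830)/3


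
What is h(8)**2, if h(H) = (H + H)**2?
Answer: 65536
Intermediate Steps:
h(H) = 4*H**2 (h(H) = (2*H)**2 = 4*H**2)
h(8)**2 = (4*8**2)**2 = (4*64)**2 = 256**2 = 65536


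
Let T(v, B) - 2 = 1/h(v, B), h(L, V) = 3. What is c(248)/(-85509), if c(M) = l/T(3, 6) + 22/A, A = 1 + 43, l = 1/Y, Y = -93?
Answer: -215/37110906 ≈ -5.7934e-6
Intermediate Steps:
T(v, B) = 7/3 (T(v, B) = 2 + 1/3 = 2 + ⅓ = 7/3)
l = -1/93 (l = 1/(-93) = -1/93 ≈ -0.010753)
A = 44
c(M) = 215/434 (c(M) = -1/(93*7/3) + 22/44 = -1/93*3/7 + 22*(1/44) = -1/217 + ½ = 215/434)
c(248)/(-85509) = (215/434)/(-85509) = (215/434)*(-1/85509) = -215/37110906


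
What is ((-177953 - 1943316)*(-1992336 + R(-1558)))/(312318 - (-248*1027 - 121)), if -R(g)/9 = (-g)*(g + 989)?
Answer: -4232767434986/189045 ≈ -2.2390e+7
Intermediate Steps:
R(g) = 9*g*(989 + g) (R(g) = -9*(-g)*(g + 989) = -9*(-g)*(989 + g) = -(-9)*g*(989 + g) = 9*g*(989 + g))
((-177953 - 1943316)*(-1992336 + R(-1558)))/(312318 - (-248*1027 - 121)) = ((-177953 - 1943316)*(-1992336 + 9*(-1558)*(989 - 1558)))/(312318 - (-248*1027 - 121)) = (-2121269*(-1992336 + 9*(-1558)*(-569)))/(312318 - (-254696 - 121)) = (-2121269*(-1992336 + 7978518))/(312318 - 1*(-254817)) = (-2121269*5986182)/(312318 + 254817) = -12698302304958/567135 = -12698302304958*1/567135 = -4232767434986/189045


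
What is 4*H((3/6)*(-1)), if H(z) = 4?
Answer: 16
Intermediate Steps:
4*H((3/6)*(-1)) = 4*4 = 16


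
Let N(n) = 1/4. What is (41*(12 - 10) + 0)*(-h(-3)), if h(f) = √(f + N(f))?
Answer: -41*I*√11 ≈ -135.98*I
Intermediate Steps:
N(n) = ¼
h(f) = √(¼ + f) (h(f) = √(f + ¼) = √(¼ + f))
(41*(12 - 10) + 0)*(-h(-3)) = (41*(12 - 10) + 0)*(-√(1 + 4*(-3))/2) = (41*2 + 0)*(-√(1 - 12)/2) = (82 + 0)*(-√(-11)/2) = 82*(-I*√11/2) = -41*I*√11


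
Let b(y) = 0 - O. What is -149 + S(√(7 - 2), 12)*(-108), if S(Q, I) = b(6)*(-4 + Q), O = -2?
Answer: 715 - 216*√5 ≈ 232.01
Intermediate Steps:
b(y) = 2 (b(y) = 0 - 1*(-2) = 0 + 2 = 2)
S(Q, I) = -8 + 2*Q (S(Q, I) = 2*(-4 + Q) = -8 + 2*Q)
-149 + S(√(7 - 2), 12)*(-108) = -149 + (-8 + 2*√(7 - 2))*(-108) = -149 + (-8 + 2*√5)*(-108) = -149 + (864 - 216*√5) = 715 - 216*√5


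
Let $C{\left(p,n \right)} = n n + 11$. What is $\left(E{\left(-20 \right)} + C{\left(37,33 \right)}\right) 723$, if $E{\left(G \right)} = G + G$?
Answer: $766380$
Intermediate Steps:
$C{\left(p,n \right)} = 11 + n^{2}$ ($C{\left(p,n \right)} = n^{2} + 11 = 11 + n^{2}$)
$E{\left(G \right)} = 2 G$
$\left(E{\left(-20 \right)} + C{\left(37,33 \right)}\right) 723 = \left(2 \left(-20\right) + \left(11 + 33^{2}\right)\right) 723 = \left(-40 + \left(11 + 1089\right)\right) 723 = \left(-40 + 1100\right) 723 = 1060 \cdot 723 = 766380$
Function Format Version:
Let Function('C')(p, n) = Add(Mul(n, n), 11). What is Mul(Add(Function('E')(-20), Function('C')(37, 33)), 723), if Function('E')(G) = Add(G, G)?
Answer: 766380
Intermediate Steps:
Function('C')(p, n) = Add(11, Pow(n, 2)) (Function('C')(p, n) = Add(Pow(n, 2), 11) = Add(11, Pow(n, 2)))
Function('E')(G) = Mul(2, G)
Mul(Add(Function('E')(-20), Function('C')(37, 33)), 723) = Mul(Add(Mul(2, -20), Add(11, Pow(33, 2))), 723) = Mul(Add(-40, Add(11, 1089)), 723) = Mul(Add(-40, 1100), 723) = Mul(1060, 723) = 766380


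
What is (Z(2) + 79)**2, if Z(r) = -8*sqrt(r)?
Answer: 6369 - 1264*sqrt(2) ≈ 4581.4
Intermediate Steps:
(Z(2) + 79)**2 = (-8*sqrt(2) + 79)**2 = (79 - 8*sqrt(2))**2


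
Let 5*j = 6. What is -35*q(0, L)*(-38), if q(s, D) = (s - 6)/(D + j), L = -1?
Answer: -39900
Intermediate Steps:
j = 6/5 (j = (1/5)*6 = 6/5 ≈ 1.2000)
q(s, D) = (-6 + s)/(6/5 + D) (q(s, D) = (s - 6)/(D + 6/5) = (-6 + s)/(6/5 + D))
-35*q(0, L)*(-38) = -175*(-6 + 0)/(6 + 5*(-1))*(-38) = -175*(-6)/(6 - 5)*(-38) = -175*(-6)/1*(-38) = -175*(-6)*(-38) = -35*(-30)*(-38) = 1050*(-38) = -39900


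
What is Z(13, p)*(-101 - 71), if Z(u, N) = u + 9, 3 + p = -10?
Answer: -3784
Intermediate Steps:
p = -13 (p = -3 - 10 = -13)
Z(u, N) = 9 + u
Z(13, p)*(-101 - 71) = (9 + 13)*(-101 - 71) = 22*(-172) = -3784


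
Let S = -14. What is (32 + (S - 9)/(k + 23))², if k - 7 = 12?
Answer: 1745041/1764 ≈ 989.25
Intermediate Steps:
k = 19 (k = 7 + 12 = 19)
(32 + (S - 9)/(k + 23))² = (32 + (-14 - 9)/(19 + 23))² = (32 - 23/42)² = (1321/42)² = 1745041/1764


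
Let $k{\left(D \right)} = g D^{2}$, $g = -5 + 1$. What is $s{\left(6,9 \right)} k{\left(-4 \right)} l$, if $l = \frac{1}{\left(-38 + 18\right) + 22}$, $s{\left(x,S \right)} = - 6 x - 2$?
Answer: $1216$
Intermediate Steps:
$s{\left(x,S \right)} = -2 - 6 x$
$g = -4$
$k{\left(D \right)} = - 4 D^{2}$
$l = \frac{1}{2}$ ($l = \frac{1}{-20 + 22} = \frac{1}{2} \approx 0.5$)
$s{\left(6,9 \right)} k{\left(-4 \right)} l = \left(-2 - 36\right) \left(- 4 \left(-4\right)^{2}\right) \frac{1}{2} = \left(-2 - 36\right) \left(\left(-4\right) 16\right) \frac{1}{2} = \left(-38\right) \left(-64\right) \frac{1}{2} = 2432 \cdot \frac{1}{2} = 1216$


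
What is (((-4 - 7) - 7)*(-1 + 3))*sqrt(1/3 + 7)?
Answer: -12*sqrt(66) ≈ -97.489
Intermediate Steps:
(((-4 - 7) - 7)*(-1 + 3))*sqrt(1/3 + 7) = ((-11 - 7)*2)*sqrt(1/3 + 7) = (-18*2)*sqrt(22/3) = -12*sqrt(66)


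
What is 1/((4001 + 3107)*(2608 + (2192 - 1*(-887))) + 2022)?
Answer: 1/40425218 ≈ 2.4737e-8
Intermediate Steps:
1/((4001 + 3107)*(2608 + (2192 - 1*(-887))) + 2022) = 1/(7108*(2608 + (2192 + 887)) + 2022) = 1/(7108*(2608 + 3079) + 2022) = 1/(7108*5687 + 2022) = 1/(40423196 + 2022) = 1/40425218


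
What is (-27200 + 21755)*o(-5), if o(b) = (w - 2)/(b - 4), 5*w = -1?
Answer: -1331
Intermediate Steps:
w = -⅕ (w = (⅕)*(-1) = -⅕ ≈ -0.20000)
o(b) = -11/(5*(-4 + b)) (o(b) = (-⅕ - 2)/(b - 4) = -11/(5*(-4 + b)))
(-27200 + 21755)*o(-5) = (-27200 + 21755)*(-11/(-20 + 5*(-5))) = -(-59895)/(-20 - 25) = -(-59895)/(-45) = -(-59895)*(-1)/45 = -5445*11/45 = -1331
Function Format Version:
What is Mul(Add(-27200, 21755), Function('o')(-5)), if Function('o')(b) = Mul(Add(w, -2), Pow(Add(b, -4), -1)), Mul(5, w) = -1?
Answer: -1331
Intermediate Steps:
w = Rational(-1, 5) (w = Mul(Rational(1, 5), -1) = Rational(-1, 5) ≈ -0.20000)
Function('o')(b) = Mul(Rational(-11, 5), Pow(Add(-4, b), -1)) (Function('o')(b) = Mul(Add(Rational(-1, 5), -2), Pow(Add(b, -4), -1)) = Mul(Rational(-11, 5), Pow(Add(-4, b), -1)))
Mul(Add(-27200, 21755), Function('o')(-5)) = Mul(Add(-27200, 21755), Mul(-11, Pow(Add(-20, Mul(5, -5)), -1))) = Mul(-5445, Mul(-11, Pow(Add(-20, -25), -1))) = Mul(-5445, Mul(-11, Pow(-45, -1))) = Mul(-5445, Mul(-11, Rational(-1, 45))) = Mul(-5445, Rational(11, 45)) = -1331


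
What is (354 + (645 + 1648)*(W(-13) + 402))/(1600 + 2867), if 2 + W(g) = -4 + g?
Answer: 878573/4467 ≈ 196.68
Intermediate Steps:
W(g) = -6 + g (W(g) = -2 + (-4 + g) = -6 + g)
(354 + (645 + 1648)*(W(-13) + 402))/(1600 + 2867) = (354 + (645 + 1648)*((-6 - 13) + 402))/(1600 + 2867) = (354 + 2293*(-19 + 402))/4467 = (354 + 2293*383)*(1/4467) = (354 + 878219)*(1/4467) = 878573*(1/4467) = 878573/4467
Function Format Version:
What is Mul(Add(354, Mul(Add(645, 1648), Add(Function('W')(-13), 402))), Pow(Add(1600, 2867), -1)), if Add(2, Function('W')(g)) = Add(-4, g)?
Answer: Rational(878573, 4467) ≈ 196.68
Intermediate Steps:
Function('W')(g) = Add(-6, g) (Function('W')(g) = Add(-2, Add(-4, g)) = Add(-6, g))
Mul(Add(354, Mul(Add(645, 1648), Add(Function('W')(-13), 402))), Pow(Add(1600, 2867), -1)) = Mul(Add(354, Mul(Add(645, 1648), Add(Add(-6, -13), 402))), Pow(Add(1600, 2867), -1)) = Mul(Add(354, Mul(2293, Add(-19, 402))), Pow(4467, -1)) = Mul(Add(354, Mul(2293, 383)), Rational(1, 4467)) = Mul(Add(354, 878219), Rational(1, 4467)) = Mul(878573, Rational(1, 4467)) = Rational(878573, 4467)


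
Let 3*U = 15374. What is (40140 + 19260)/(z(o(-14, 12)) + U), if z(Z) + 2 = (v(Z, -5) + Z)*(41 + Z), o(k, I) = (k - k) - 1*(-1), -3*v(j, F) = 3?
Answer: 22275/1921 ≈ 11.596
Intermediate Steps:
v(j, F) = -1 (v(j, F) = -1/3*3 = -1)
U = 15374/3 (U = (1/3)*15374 = 15374/3 ≈ 5124.7)
o(k, I) = 1 (o(k, I) = 0 + 1 = 1)
z(Z) = -2 + (-1 + Z)*(41 + Z)
(40140 + 19260)/(z(o(-14, 12)) + U) = (40140 + 19260)/((-43 + 1**2 + 40*1) + 15374/3) = 59400/((-43 + 1 + 40) + 15374/3) = 59400/(-2 + 15374/3) = 59400/(15368/3) = 59400*(3/15368) = 22275/1921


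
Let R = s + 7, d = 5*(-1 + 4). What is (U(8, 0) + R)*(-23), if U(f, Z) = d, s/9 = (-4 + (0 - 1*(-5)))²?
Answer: -713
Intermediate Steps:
d = 15 (d = 5*3 = 15)
s = 9 (s = 9*(-4 + (0 - 1*(-5)))² = 9*(-4 + (0 + 5))² = 9*(-4 + 5)² = 9*1² = 9*1 = 9)
U(f, Z) = 15
R = 16 (R = 9 + 7 = 16)
(U(8, 0) + R)*(-23) = (15 + 16)*(-23) = 31*(-23) = -713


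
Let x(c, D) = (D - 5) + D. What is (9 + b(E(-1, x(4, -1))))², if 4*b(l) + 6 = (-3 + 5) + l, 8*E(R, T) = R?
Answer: 65025/1024 ≈ 63.501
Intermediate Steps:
x(c, D) = -5 + 2*D (x(c, D) = (-5 + D) + D = -5 + 2*D)
E(R, T) = R/8
b(l) = -1 + l/4 (b(l) = -3/2 + ((-3 + 5) + l)/4 = -3/2 + (2 + l)/4 = -3/2 + (½ + l/4) = -1 + l/4)
(9 + b(E(-1, x(4, -1))))² = (9 + (-1 + ((⅛)*(-1))/4))² = (9 + (-1 + (¼)*(-⅛)))² = (9 + (-1 - 1/32))² = (9 - 33/32)² = (255/32)² = 65025/1024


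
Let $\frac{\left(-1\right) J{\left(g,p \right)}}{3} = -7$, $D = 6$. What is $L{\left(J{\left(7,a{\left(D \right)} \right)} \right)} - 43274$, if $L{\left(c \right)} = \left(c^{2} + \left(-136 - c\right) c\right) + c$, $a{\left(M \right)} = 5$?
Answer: $-46109$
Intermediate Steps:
$J{\left(g,p \right)} = 21$ ($J{\left(g,p \right)} = \left(-3\right) \left(-7\right) = 21$)
$L{\left(c \right)} = c + c^{2} + c \left(-136 - c\right)$ ($L{\left(c \right)} = \left(c^{2} + c \left(-136 - c\right)\right) + c = c + c^{2} + c \left(-136 - c\right)$)
$L{\left(J{\left(7,a{\left(D \right)} \right)} \right)} - 43274 = \left(-135\right) 21 - 43274 = -2835 - 43274 = -46109$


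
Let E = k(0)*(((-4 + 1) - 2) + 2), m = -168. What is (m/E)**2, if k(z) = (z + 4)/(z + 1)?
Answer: 196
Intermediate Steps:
k(z) = (4 + z)/(1 + z)
E = -12 (E = ((4 + 0)/(1 + 0))*(((-4 + 1) - 2) + 2) = (4/1)*((-3 - 2) + 2) = (1*4)*(-5 + 2) = 4*(-3) = -12)
(m/E)**2 = (-168/(-12))**2 = (-168*(-1/12))**2 = 14**2 = 196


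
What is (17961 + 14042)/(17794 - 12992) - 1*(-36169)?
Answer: 173715541/4802 ≈ 36176.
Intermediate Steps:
(17961 + 14042)/(17794 - 12992) - 1*(-36169) = 32003/4802 + 36169 = 173715541/4802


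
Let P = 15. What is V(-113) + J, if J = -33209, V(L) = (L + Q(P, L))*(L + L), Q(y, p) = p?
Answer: 17867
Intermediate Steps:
V(L) = 4*L**2 (V(L) = (L + L)*(L + L) = (2*L)*(2*L) = 4*L**2)
V(-113) + J = 4*(-113)**2 - 33209 = 4*12769 - 33209 = 51076 - 33209 = 17867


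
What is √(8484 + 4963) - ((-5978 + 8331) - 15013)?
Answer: 12660 + √13447 ≈ 12776.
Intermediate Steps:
√(8484 + 4963) - ((-5978 + 8331) - 15013) = √13447 - (2353 - 15013) = √13447 - 1*(-12660) = √13447 + 12660 = 12660 + √13447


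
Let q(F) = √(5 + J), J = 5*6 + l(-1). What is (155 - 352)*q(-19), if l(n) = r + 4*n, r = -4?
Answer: -591*√3 ≈ -1023.6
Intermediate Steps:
l(n) = -4 + 4*n
J = 22 (J = 5*6 + (-4 + 4*(-1)) = 30 + (-4 - 4) = 30 - 8 = 22)
q(F) = 3*√3 (q(F) = √(5 + 22) = √27 = 3*√3)
(155 - 352)*q(-19) = (155 - 352)*(3*√3) = -591*√3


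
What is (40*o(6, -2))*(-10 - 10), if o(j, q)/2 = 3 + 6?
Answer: -14400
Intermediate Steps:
o(j, q) = 18 (o(j, q) = 2*(3 + 6) = 2*9 = 18)
(40*o(6, -2))*(-10 - 10) = (40*18)*(-10 - 10) = 720*(-20) = -14400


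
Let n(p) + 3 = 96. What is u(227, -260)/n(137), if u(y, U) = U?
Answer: -260/93 ≈ -2.7957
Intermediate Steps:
n(p) = 93 (n(p) = -3 + 96 = 93)
u(227, -260)/n(137) = -260/93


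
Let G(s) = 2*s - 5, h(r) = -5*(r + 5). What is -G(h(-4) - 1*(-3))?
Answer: 9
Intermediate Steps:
h(r) = -25 - 5*r (h(r) = -5*(5 + r) = -25 - 5*r)
G(s) = -5 + 2*s
-G(h(-4) - 1*(-3)) = -(-5 + 2*((-25 - 5*(-4)) - 1*(-3))) = -(-5 + 2*((-25 + 20) + 3)) = -(-5 + 2*(-5 + 3)) = -(-5 + 2*(-2)) = -(-5 - 4) = -1*(-9) = 9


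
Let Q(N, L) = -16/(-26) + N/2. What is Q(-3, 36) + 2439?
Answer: 63391/26 ≈ 2438.1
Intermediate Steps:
Q(N, L) = 8/13 + N/2 (Q(N, L) = -16*(-1/26) + N*(1/2) = 8/13 + N/2)
Q(-3, 36) + 2439 = (8/13 + (1/2)*(-3)) + 2439 = (8/13 - 3/2) + 2439 = -23/26 + 2439 = 63391/26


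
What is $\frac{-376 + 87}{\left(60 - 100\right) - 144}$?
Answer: $\frac{289}{184} \approx 1.5707$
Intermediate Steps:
$\frac{-376 + 87}{\left(60 - 100\right) - 144} = - \frac{289}{-40 - 144} = - \frac{289}{-184} = \left(-289\right) \left(- \frac{1}{184}\right) = \frac{289}{184}$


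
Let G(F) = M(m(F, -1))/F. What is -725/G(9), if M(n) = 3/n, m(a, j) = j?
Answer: 2175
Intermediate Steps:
G(F) = -3/F (G(F) = (3/(-1))/F = (3*(-1))/F = -3/F)
-725/G(9) = -725/((-3/9)) = -725/((-3*⅑)) = -725/(-⅓) = -725*(-3) = 2175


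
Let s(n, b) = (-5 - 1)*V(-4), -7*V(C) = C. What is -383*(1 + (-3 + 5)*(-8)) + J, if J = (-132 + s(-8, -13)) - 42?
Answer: 38973/7 ≈ 5567.6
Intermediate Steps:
V(C) = -C/7
s(n, b) = -24/7 (s(n, b) = (-5 - 1)*(-1/7*(-4)) = -6*4/7 = -24/7)
J = -1242/7 (J = (-132 - 24/7) - 42 = -948/7 - 42 = -1242/7 ≈ -177.43)
-383*(1 + (-3 + 5)*(-8)) + J = -383*(1 + (-3 + 5)*(-8)) - 1242/7 = -383*(1 + 2*(-8)) - 1242/7 = -383*(1 - 16) - 1242/7 = -383*(-15) - 1242/7 = 5745 - 1242/7 = 38973/7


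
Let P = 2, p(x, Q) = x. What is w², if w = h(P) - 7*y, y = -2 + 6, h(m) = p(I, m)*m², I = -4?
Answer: 1936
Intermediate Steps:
h(m) = -4*m²
y = 4
w = -44 (w = -4*2² - 7*4 = -4*4 - 28 = -16 - 28 = -44)
w² = (-44)² = 1936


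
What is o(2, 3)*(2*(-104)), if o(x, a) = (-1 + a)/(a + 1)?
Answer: -104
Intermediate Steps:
o(x, a) = (-1 + a)/(1 + a)
o(2, 3)*(2*(-104)) = ((-1 + 3)/(1 + 3))*(2*(-104)) = (2/4)*(-208) = ((¼)*2)*(-208) = (½)*(-208) = -104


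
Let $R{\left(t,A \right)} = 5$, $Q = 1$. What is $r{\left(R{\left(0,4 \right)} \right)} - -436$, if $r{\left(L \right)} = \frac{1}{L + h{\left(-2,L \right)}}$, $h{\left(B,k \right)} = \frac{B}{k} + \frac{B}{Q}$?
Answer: $\frac{5673}{13} \approx 436.38$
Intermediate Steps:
$h{\left(B,k \right)} = B + \frac{B}{k}$ ($h{\left(B,k \right)} = \frac{B}{k} + \frac{B}{1} = \frac{B}{k} + B 1 = \frac{B}{k} + B = B + \frac{B}{k}$)
$r{\left(L \right)} = \frac{1}{-2 + L - \frac{2}{L}}$ ($r{\left(L \right)} = \frac{1}{L - \left(2 + \frac{2}{L}\right)} = \frac{1}{-2 + L - \frac{2}{L}}$)
$r{\left(R{\left(0,4 \right)} \right)} - -436 = \left(-1\right) 5 \frac{1}{2 - 5 \left(-2 + 5\right)} - -436 = \left(-1\right) 5 \frac{1}{2 - 5 \cdot 3} + 436 = \left(-1\right) 5 \frac{1}{2 - 15} + 436 = \left(-1\right) 5 \frac{1}{-13} + 436 = \left(-1\right) 5 \left(- \frac{1}{13}\right) + 436 = \frac{5}{13} + 436 = \frac{5673}{13}$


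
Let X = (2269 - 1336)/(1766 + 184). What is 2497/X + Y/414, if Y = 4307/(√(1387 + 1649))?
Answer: 1623050/311 + 4307*√759/628452 ≈ 5219.0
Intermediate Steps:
X = 311/650 (X = 933/1950 = 933*(1/1950) = 311/650 ≈ 0.47846)
Y = 4307*√759/1518 (Y = 4307/(√3036) = 4307/((2*√759)) = 4307*(√759/1518) = 4307*√759/1518 ≈ 78.167)
2497/X + Y/414 = 2497/(311/650) + (4307*√759/1518)/414 = 2497*(650/311) + (4307*√759/1518)*(1/414) = 1623050/311 + 4307*√759/628452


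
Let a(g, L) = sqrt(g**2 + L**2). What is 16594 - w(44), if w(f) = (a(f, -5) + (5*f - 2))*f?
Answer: 7002 - 44*sqrt(1961) ≈ 5053.5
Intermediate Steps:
a(g, L) = sqrt(L**2 + g**2)
w(f) = f*(-2 + sqrt(25 + f**2) + 5*f) (w(f) = (sqrt((-5)**2 + f**2) + (5*f - 2))*f = (sqrt(25 + f**2) + (-2 + 5*f))*f = (-2 + sqrt(25 + f**2) + 5*f)*f = f*(-2 + sqrt(25 + f**2) + 5*f))
16594 - w(44) = 16594 - 44*(-2 + sqrt(25 + 44**2) + 5*44) = 16594 - 44*(-2 + sqrt(25 + 1936) + 220) = 16594 - 44*(-2 + sqrt(1961) + 220) = 16594 - 44*(218 + sqrt(1961)) = 16594 - (9592 + 44*sqrt(1961)) = 16594 + (-9592 - 44*sqrt(1961)) = 7002 - 44*sqrt(1961)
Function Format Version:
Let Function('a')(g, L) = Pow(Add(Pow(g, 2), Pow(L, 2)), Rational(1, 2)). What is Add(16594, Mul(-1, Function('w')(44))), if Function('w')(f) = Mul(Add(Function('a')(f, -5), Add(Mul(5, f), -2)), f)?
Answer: Add(7002, Mul(-44, Pow(1961, Rational(1, 2)))) ≈ 5053.5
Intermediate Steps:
Function('a')(g, L) = Pow(Add(Pow(L, 2), Pow(g, 2)), Rational(1, 2))
Function('w')(f) = Mul(f, Add(-2, Pow(Add(25, Pow(f, 2)), Rational(1, 2)), Mul(5, f))) (Function('w')(f) = Mul(Add(Pow(Add(Pow(-5, 2), Pow(f, 2)), Rational(1, 2)), Add(Mul(5, f), -2)), f) = Mul(Add(Pow(Add(25, Pow(f, 2)), Rational(1, 2)), Add(-2, Mul(5, f))), f) = Mul(Add(-2, Pow(Add(25, Pow(f, 2)), Rational(1, 2)), Mul(5, f)), f) = Mul(f, Add(-2, Pow(Add(25, Pow(f, 2)), Rational(1, 2)), Mul(5, f))))
Add(16594, Mul(-1, Function('w')(44))) = Add(16594, Mul(-1, Mul(44, Add(-2, Pow(Add(25, Pow(44, 2)), Rational(1, 2)), Mul(5, 44))))) = Add(16594, Mul(-1, Mul(44, Add(-2, Pow(Add(25, 1936), Rational(1, 2)), 220)))) = Add(16594, Mul(-1, Mul(44, Add(-2, Pow(1961, Rational(1, 2)), 220)))) = Add(16594, Mul(-1, Mul(44, Add(218, Pow(1961, Rational(1, 2)))))) = Add(16594, Mul(-1, Add(9592, Mul(44, Pow(1961, Rational(1, 2)))))) = Add(16594, Add(-9592, Mul(-44, Pow(1961, Rational(1, 2))))) = Add(7002, Mul(-44, Pow(1961, Rational(1, 2))))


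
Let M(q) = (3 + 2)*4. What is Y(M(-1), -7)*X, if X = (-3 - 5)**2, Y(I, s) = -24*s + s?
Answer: 10304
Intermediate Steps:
M(q) = 20 (M(q) = 5*4 = 20)
Y(I, s) = -23*s
X = 64 (X = (-8)**2 = 64)
Y(M(-1), -7)*X = -23*(-7)*64 = 161*64 = 10304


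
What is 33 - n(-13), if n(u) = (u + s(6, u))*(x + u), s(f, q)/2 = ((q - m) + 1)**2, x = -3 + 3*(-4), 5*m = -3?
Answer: 173669/25 ≈ 6946.8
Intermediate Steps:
m = -3/5 (m = (1/5)*(-3) = -3/5 ≈ -0.60000)
x = -15 (x = -3 - 12 = -15)
s(f, q) = 2*(8/5 + q)**2 (s(f, q) = 2*((q - 1*(-3/5)) + 1)**2 = 2*((q + 3/5) + 1)**2 = 2*((3/5 + q) + 1)**2 = 2*(8/5 + q)**2)
n(u) = (-15 + u)*(u + 2*(8 + 5*u)**2/25) (n(u) = (u + 2*(8 + 5*u)**2/25)*(-15 + u) = (-15 + u)*(u + 2*(8 + 5*u)**2/25))
33 - n(-13) = 33 - (-384/5 + 2*(-13)**3 - 2647/25*(-13) - 113/5*(-13)**2) = 33 - (-384/5 + 2*(-2197) + 34411/25 - 113/5*169) = 33 - (-384/5 - 4394 + 34411/25 - 19097/5) = 33 - 1*(-172844/25) = 33 + 172844/25 = 173669/25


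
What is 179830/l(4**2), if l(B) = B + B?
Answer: 89915/16 ≈ 5619.7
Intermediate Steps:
l(B) = 2*B
179830/l(4**2) = 179830/((2*4**2)) = 179830/((2*16)) = 179830/32 = 179830*(1/32) = 89915/16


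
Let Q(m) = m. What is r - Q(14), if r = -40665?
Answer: -40679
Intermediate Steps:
r - Q(14) = -40665 - 1*14 = -40665 - 14 = -40679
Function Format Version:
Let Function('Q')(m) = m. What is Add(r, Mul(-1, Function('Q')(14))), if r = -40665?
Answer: -40679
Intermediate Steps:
Add(r, Mul(-1, Function('Q')(14))) = Add(-40665, Mul(-1, 14)) = Add(-40665, -14) = -40679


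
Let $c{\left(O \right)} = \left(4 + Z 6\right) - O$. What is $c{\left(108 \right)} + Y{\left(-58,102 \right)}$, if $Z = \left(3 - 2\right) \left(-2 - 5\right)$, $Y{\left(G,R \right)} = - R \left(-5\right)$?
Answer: $364$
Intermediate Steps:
$Y{\left(G,R \right)} = 5 R$
$Z = -7$ ($Z = 1 \left(-7\right) = -7$)
$c{\left(O \right)} = -38 - O$ ($c{\left(O \right)} = \left(4 - 42\right) - O = -38 - O$)
$c{\left(108 \right)} + Y{\left(-58,102 \right)} = \left(-38 - 108\right) + 5 \cdot 102 = \left(-38 - 108\right) + 510 = -146 + 510 = 364$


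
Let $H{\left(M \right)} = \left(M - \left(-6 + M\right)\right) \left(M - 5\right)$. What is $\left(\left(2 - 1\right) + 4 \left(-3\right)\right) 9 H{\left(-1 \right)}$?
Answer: $3564$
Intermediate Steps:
$H{\left(M \right)} = -30 + 6 M$ ($H{\left(M \right)} = 6 \left(-5 + M\right) = -30 + 6 M$)
$\left(\left(2 - 1\right) + 4 \left(-3\right)\right) 9 H{\left(-1 \right)} = \left(\left(2 - 1\right) + 4 \left(-3\right)\right) 9 \left(-30 + 6 \left(-1\right)\right) = \left(1 - 12\right) 9 \left(-30 - 6\right) = \left(-11\right) 9 \left(-36\right) = \left(-99\right) \left(-36\right) = 3564$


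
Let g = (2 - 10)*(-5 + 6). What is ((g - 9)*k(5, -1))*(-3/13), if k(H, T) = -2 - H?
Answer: -357/13 ≈ -27.462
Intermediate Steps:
g = -8 (g = -8*1 = -8)
((g - 9)*k(5, -1))*(-3/13) = ((-8 - 9)*(-2 - 1*5))*(-3/13) = (-17*(-2 - 5))*(-3*1/13) = -17*(-7)*(-3/13) = 119*(-3/13) = -357/13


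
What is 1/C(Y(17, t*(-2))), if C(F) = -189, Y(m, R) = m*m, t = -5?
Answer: -1/189 ≈ -0.0052910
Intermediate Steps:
Y(m, R) = m²
1/C(Y(17, t*(-2))) = 1/(-189) = -1/189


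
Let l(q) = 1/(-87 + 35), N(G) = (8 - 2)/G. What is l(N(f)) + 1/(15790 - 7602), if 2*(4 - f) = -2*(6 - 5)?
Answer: -1017/53222 ≈ -0.019109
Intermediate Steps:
f = 5 (f = 4 - (-1)*(6 - 5) = 4 - (-1) = 4 - ½*(-2) = 4 + 1 = 5)
N(G) = 6/G
l(q) = -1/52 (l(q) = 1/(-52) = -1/52)
l(N(f)) + 1/(15790 - 7602) = -1/52 + 1/(15790 - 7602) = -1/52 + 1/8188 = -1017/53222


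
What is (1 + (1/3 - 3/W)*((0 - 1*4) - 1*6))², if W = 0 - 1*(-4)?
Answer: 961/36 ≈ 26.694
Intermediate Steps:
W = 4 (W = 0 + 4 = 4)
(1 + (1/3 - 3/W)*((0 - 1*4) - 1*6))² = (1 + (1/3 - 3/4)*((0 - 1*4) - 1*6))² = (1 + (1*(⅓) - 3*¼)*((0 - 4) - 6))² = (1 + (⅓ - ¾)*(-4 - 6))² = (1 - 5/12*(-10))² = (1 + 25/6)² = (31/6)² = 961/36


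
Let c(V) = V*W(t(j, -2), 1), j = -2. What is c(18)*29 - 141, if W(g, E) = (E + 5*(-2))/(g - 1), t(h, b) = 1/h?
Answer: 2991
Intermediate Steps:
W(g, E) = (-10 + E)/(-1 + g) (W(g, E) = (E - 10)/(-1 + g) = (-10 + E)/(-1 + g))
c(V) = 6*V (c(V) = V*((-10 + 1)/(-1 + 1/(-2))) = V*(-9/(-1 - ½)) = V*(-9/(-3/2)) = V*(-⅔*(-9)) = V*6 = 6*V)
c(18)*29 - 141 = (6*18)*29 - 141 = 108*29 - 141 = 3132 - 141 = 2991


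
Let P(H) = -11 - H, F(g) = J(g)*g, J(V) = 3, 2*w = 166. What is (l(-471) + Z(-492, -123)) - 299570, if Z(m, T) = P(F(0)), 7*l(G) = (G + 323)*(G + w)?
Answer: -2039643/7 ≈ -2.9138e+5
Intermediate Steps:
w = 83 (w = (½)*166 = 83)
l(G) = (83 + G)*(323 + G)/7 (l(G) = ((G + 323)*(G + 83))/7 = ((323 + G)*(83 + G))/7 = ((83 + G)*(323 + G))/7 = (83 + G)*(323 + G)/7)
F(g) = 3*g
Z(m, T) = -11 (Z(m, T) = -11 - 3*0 = -11 - 1*0 = -11 + 0 = -11)
(l(-471) + Z(-492, -123)) - 299570 = ((26809/7 + 58*(-471) + (⅐)*(-471)²) - 11) - 299570 = ((26809/7 - 27318 + (⅐)*221841) - 11) - 299570 = ((26809/7 - 27318 + 221841/7) - 11) - 299570 = (57424/7 - 11) - 299570 = 57347/7 - 299570 = -2039643/7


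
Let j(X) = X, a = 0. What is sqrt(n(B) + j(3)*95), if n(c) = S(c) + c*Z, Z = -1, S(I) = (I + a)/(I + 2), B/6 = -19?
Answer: 3*sqrt(34846)/28 ≈ 20.000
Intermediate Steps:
B = -114 (B = 6*(-19) = -114)
S(I) = I/(2 + I) (S(I) = (I + 0)/(I + 2) = I/(2 + I))
n(c) = -c + c/(2 + c) (n(c) = c/(2 + c) + c*(-1) = c/(2 + c) - c = -c + c/(2 + c))
sqrt(n(B) + j(3)*95) = sqrt(-114*(-1 - 1*(-114))/(2 - 114) + 3*95) = sqrt(-114*(-1 + 114)/(-112) + 285) = sqrt(-114*(-1/112)*113 + 285) = sqrt(6441/56 + 285) = sqrt(22401/56) = 3*sqrt(34846)/28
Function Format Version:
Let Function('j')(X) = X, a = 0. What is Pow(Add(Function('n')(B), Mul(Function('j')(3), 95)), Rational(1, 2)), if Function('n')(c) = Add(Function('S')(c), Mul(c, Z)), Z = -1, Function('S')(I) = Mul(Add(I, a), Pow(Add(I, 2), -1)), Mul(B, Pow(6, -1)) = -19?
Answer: Mul(Rational(3, 28), Pow(34846, Rational(1, 2))) ≈ 20.000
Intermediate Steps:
B = -114 (B = Mul(6, -19) = -114)
Function('S')(I) = Mul(I, Pow(Add(2, I), -1)) (Function('S')(I) = Mul(Add(I, 0), Pow(Add(I, 2), -1)) = Mul(I, Pow(Add(2, I), -1)))
Function('n')(c) = Add(Mul(-1, c), Mul(c, Pow(Add(2, c), -1))) (Function('n')(c) = Add(Mul(c, Pow(Add(2, c), -1)), Mul(c, -1)) = Add(Mul(c, Pow(Add(2, c), -1)), Mul(-1, c)) = Add(Mul(-1, c), Mul(c, Pow(Add(2, c), -1))))
Pow(Add(Function('n')(B), Mul(Function('j')(3), 95)), Rational(1, 2)) = Pow(Add(Mul(-114, Pow(Add(2, -114), -1), Add(-1, Mul(-1, -114))), Mul(3, 95)), Rational(1, 2)) = Pow(Add(Mul(-114, Pow(-112, -1), Add(-1, 114)), 285), Rational(1, 2)) = Pow(Add(Mul(-114, Rational(-1, 112), 113), 285), Rational(1, 2)) = Pow(Add(Rational(6441, 56), 285), Rational(1, 2)) = Pow(Rational(22401, 56), Rational(1, 2)) = Mul(Rational(3, 28), Pow(34846, Rational(1, 2)))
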